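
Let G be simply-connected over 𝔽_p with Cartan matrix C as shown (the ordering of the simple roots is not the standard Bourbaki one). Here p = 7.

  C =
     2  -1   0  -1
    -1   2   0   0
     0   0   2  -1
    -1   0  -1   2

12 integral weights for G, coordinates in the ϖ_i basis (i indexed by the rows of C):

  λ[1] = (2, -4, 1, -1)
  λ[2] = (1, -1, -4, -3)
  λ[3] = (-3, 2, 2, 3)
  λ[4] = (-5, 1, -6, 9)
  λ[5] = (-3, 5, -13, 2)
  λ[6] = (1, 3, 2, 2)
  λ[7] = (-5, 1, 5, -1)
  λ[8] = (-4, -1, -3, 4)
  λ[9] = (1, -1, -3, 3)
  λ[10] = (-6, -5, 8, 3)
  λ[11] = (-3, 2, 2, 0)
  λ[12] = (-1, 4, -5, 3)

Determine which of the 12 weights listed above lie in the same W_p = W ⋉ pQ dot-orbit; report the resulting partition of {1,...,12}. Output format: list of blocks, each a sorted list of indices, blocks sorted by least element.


Type A_4, rank 4, |W|=120; reorder rows/cols to standard.

Each λ_j+ρ reduced to Ā_7; 4-tuples below use C's row order:

    [1] (0, 3, 2, 0)
    [2] (0, 3, 2, 0)
    [3] (2, 0, 2, 2)
    [4] (1, 1, 2, 1)
    [5] (2, 0, 2, 2)
    [6] (1, 1, 2, 1)
    [7] (2, 0, 2, 2)
    [8] (0, 3, 2, 0)
    [9] (2, 0, 2, 2)
    [10] (1, 1, 2, 1)
    [11] (1, 1, 2, 1)
    [12] (0, 3, 2, 0)

Grouping the 12 weights by Ā_7-representative: 3 linkage classes.

[[1, 2, 8, 12], [3, 5, 7, 9], [4, 6, 10, 11]]


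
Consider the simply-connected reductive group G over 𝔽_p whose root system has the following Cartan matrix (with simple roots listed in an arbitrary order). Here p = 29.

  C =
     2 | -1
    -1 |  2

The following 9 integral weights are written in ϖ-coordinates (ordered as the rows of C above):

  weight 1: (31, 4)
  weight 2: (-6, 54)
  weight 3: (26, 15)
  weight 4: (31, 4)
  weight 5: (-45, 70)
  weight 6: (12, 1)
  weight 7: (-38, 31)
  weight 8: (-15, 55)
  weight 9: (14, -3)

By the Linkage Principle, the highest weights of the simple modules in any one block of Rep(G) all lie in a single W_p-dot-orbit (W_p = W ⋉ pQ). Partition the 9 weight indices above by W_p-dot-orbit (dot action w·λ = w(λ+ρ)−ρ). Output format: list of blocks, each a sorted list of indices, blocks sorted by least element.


Type A_2, rank 2, |W|=6; reorder rows/cols to standard.

Each λ_j+ρ reduced to Ā_29; 2-tuples below use C's row order:

  λ_1 → (21, 3) · λ_2 → (21, 3) · λ_3 → (13, 2) · λ_4 → (21, 3) · λ_5 → (13, 2) · λ_6 → (13, 2) · λ_7 → (21, 3) · λ_8 → (13, 2) · λ_9 → (13, 2)

Grouping the 9 weights by Ā_29-representative: 2 linkage classes.

[[1, 2, 4, 7], [3, 5, 6, 8, 9]]


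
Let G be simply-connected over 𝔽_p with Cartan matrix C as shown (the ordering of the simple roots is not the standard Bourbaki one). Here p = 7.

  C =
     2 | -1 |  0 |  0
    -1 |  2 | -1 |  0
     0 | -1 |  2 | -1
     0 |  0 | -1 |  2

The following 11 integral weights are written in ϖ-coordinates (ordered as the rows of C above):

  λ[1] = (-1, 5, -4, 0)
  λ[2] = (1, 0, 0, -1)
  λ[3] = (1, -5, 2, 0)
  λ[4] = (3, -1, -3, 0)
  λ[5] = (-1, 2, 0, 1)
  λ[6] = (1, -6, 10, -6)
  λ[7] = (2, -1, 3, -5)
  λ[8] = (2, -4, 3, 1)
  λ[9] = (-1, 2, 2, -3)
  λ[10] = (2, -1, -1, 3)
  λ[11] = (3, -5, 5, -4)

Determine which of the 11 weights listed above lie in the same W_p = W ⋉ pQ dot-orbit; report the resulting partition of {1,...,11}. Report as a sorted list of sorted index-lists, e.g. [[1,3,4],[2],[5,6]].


Dynkin diagram of C (from the 6 off-diagonal −1 entries): A_4.

W_7-reps of the 11 weights in Ā_7 (same 4-coord order as C):

  λ_1+ρ ↦ (0, 3, 1, 2);  λ_2+ρ ↦ (2, 1, 1, 0);  λ_3+ρ ↦ (2, 1, 1, 0);  λ_4+ρ ↦ (2, 1, 1, 0);  λ_5+ρ ↦ (0, 3, 1, 2);  λ_6+ρ ↦ (1, 1, 1, 1);  λ_7+ρ ↦ (3, 0, 0, 4);  λ_8+ρ ↦ (0, 3, 1, 2);  λ_9+ρ ↦ (0, 3, 1, 2);  λ_10+ρ ↦ (3, 0, 0, 4);  λ_11+ρ ↦ (0, 3, 1, 2)

Partition of {1..11} into 4 W_7-dot-orbits:

[[1, 5, 8, 9, 11], [2, 3, 4], [6], [7, 10]]


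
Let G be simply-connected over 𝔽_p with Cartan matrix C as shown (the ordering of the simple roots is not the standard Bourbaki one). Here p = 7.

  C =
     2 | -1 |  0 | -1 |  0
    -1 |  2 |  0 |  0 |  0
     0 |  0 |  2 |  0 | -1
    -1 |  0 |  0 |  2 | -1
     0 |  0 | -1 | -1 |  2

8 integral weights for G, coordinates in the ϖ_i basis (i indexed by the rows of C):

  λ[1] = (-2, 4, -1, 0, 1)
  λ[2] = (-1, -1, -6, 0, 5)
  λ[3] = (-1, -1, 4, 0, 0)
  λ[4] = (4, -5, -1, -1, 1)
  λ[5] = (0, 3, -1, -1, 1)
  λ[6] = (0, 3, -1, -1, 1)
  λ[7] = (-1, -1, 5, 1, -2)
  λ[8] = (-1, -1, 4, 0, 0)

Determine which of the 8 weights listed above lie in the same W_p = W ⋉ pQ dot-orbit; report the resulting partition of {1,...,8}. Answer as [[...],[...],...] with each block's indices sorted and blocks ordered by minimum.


C ↔ A_5 under row/col permutation; |W(A_5)| = 720.

Folding the 8 weights λ_j+ρ into Ā_7 (reps in the given 5-coord order):

    [1] (1, 4, 0, 0, 2)
    [2] (0, 0, 5, 1, 1)
    [3] (0, 0, 5, 1, 1)
    [4] (1, 4, 0, 0, 2)
    [5] (1, 4, 0, 0, 2)
    [6] (1, 4, 0, 0, 2)
    [7] (0, 0, 5, 1, 1)
    [8] (0, 0, 5, 1, 1)

Partition of {1..8} into 2 W_7-dot-orbits:

[[1, 4, 5, 6], [2, 3, 7, 8]]


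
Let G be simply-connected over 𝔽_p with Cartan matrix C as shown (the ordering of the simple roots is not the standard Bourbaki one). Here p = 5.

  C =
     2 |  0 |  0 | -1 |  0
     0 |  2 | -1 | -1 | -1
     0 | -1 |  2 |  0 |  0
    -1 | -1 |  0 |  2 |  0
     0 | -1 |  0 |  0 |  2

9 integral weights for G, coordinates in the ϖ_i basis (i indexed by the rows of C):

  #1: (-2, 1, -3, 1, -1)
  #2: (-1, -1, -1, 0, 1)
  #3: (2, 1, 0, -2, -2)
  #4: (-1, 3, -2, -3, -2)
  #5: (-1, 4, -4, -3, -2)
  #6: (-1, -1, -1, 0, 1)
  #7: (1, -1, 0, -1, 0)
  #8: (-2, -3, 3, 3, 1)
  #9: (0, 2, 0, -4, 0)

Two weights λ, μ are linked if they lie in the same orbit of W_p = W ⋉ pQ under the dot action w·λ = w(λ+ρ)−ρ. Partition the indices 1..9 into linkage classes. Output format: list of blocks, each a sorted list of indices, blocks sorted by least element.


Root system D_5: the 5×5 matrix C matches after relabeling.

W_5-reps of the 9 weights in Ā_5 (same 5-coord order as C):

  λ_1 → (1, 0, 2, 1, 0)
  λ_2 → (0, 0, 0, 1, 2)
  λ_3 → (2, 0, 1, 0, 1)
  λ_4 → (2, 0, 1, 0, 1)
  λ_5 → (1, 0, 2, 1, 0)
  λ_6 → (0, 0, 0, 1, 2)
  λ_7 → (2, 0, 1, 0, 1)
  λ_8 → (2, 0, 1, 0, 1)
  λ_9 → (2, 0, 1, 0, 1)

3 distinct reps among the 9 weights ⇒ 3 W_5-linkage classes:

[[1, 5], [2, 6], [3, 4, 7, 8, 9]]


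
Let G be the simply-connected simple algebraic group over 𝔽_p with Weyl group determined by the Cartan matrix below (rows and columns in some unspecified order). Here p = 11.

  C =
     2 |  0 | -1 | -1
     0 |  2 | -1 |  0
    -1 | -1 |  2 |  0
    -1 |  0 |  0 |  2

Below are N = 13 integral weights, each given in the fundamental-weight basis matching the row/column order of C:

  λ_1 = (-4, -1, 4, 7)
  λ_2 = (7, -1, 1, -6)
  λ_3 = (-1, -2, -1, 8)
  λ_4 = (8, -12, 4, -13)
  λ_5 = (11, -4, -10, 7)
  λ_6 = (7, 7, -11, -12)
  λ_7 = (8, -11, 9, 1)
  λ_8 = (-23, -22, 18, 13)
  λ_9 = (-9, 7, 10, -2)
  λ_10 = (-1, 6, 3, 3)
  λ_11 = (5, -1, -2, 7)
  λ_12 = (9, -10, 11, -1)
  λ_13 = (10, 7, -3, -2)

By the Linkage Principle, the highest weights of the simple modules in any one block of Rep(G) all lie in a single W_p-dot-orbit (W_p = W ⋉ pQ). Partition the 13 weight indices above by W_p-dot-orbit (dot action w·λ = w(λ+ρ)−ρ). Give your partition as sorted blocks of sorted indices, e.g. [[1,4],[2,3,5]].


C ↔ A_4 under row/col permutation; |W(A_4)| = 120.

λ_j+ρ reflected into Ā_11 (⟨·,θ^∨⟩≤11); 4-tuples as given:

  λ_1 → (3, 0, 2, 5);  λ_2 → (3, 0, 2, 5);  λ_3 → (1, 0, 0, 8);  λ_4 → (6, 1, 2, 0);  λ_5 → (1, 0, 2, 0);  λ_6 → (6, 1, 2, 0);  λ_7 → (1, 0, 0, 8);  λ_8 → (1, 0, 2, 0);  λ_9 → (1, 0, 2, 0);  λ_10 → (0, 3, 4, 0);  λ_11 → (3, 0, 2, 5);  λ_12 → (1, 0, 0, 8);  λ_13 → (3, 0, 2, 5)

Grouping the 13 weights by Ā_11-representative: 5 linkage classes.

[[1, 2, 11, 13], [3, 7, 12], [4, 6], [5, 8, 9], [10]]


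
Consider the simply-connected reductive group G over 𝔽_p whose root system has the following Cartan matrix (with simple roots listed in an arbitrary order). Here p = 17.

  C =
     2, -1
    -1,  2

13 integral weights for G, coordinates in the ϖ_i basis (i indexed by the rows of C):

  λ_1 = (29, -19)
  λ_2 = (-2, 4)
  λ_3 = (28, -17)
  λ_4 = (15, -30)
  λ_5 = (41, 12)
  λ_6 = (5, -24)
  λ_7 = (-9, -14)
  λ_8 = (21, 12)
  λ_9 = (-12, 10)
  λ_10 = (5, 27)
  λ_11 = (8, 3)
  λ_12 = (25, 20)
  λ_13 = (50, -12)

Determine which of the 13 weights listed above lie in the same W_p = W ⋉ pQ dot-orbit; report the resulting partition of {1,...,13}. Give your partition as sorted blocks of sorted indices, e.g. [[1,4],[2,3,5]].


C ↔ A_2 under row/col permutation; |W(A_2)| = 6.

Alcove-folded reps (p=17, 13 weights, presented ϖ-order):

  1: (1, 4);  2: (1, 4);  3: (1, 4);  4: (1, 4);  5: (9, 4);  6: (11, 0);  7: (9, 4);  8: (1, 4);  9: (11, 0);  10: (11, 0);  11: (9, 4);  12: (9, 4);  13: (11, 0)

Partition of {1..13} into 3 W_17-dot-orbits:

[[1, 2, 3, 4, 8], [5, 7, 11, 12], [6, 9, 10, 13]]


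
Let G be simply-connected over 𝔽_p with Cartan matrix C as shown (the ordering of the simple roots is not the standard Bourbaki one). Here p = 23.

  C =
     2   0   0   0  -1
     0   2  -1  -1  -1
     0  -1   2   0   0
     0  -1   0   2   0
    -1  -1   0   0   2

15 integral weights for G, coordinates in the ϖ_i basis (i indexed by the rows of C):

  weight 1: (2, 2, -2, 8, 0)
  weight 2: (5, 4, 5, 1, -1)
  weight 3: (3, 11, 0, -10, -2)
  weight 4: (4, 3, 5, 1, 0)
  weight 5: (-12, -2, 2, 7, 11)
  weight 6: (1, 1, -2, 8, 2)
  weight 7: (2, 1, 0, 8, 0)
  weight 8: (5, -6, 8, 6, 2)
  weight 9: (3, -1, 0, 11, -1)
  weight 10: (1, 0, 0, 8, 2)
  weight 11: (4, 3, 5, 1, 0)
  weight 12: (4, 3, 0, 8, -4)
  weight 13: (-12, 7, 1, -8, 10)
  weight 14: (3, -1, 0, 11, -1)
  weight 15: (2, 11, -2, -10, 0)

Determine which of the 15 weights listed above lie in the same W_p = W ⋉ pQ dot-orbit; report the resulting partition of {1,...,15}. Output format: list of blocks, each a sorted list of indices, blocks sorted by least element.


C ↔ D_5 under row/col permutation; |W(D_5)| = 1920.

Folding the 15 weights λ_j+ρ into Ā_23 (reps in the given 5-coord order):

  λ_1 → (3, 2, 1, 9, 1)
  λ_2 → (5, 4, 6, 2, 1)
  λ_3 → (3, 2, 1, 9, 1)
  λ_4 → (5, 4, 6, 2, 1)
  λ_5 → (11, 1, 2, 7, 0)
  λ_6 → (2, 1, 1, 9, 3)
  λ_7 → (3, 2, 1, 9, 1)
  λ_8 → (4, 3, 4, 2, 2)
  λ_9 → (4, 0, 1, 12, 0)
  λ_10 → (2, 1, 1, 9, 3)
  λ_11 → (5, 4, 6, 2, 1)
  λ_12 → (2, 1, 1, 9, 3)
  λ_13 → (11, 1, 2, 7, 0)
  λ_14 → (4, 0, 1, 12, 0)
  λ_15 → (3, 2, 1, 9, 1)

Grouping the 15 weights by Ā_23-representative: 6 linkage classes.

[[1, 3, 7, 15], [2, 4, 11], [5, 13], [6, 10, 12], [8], [9, 14]]


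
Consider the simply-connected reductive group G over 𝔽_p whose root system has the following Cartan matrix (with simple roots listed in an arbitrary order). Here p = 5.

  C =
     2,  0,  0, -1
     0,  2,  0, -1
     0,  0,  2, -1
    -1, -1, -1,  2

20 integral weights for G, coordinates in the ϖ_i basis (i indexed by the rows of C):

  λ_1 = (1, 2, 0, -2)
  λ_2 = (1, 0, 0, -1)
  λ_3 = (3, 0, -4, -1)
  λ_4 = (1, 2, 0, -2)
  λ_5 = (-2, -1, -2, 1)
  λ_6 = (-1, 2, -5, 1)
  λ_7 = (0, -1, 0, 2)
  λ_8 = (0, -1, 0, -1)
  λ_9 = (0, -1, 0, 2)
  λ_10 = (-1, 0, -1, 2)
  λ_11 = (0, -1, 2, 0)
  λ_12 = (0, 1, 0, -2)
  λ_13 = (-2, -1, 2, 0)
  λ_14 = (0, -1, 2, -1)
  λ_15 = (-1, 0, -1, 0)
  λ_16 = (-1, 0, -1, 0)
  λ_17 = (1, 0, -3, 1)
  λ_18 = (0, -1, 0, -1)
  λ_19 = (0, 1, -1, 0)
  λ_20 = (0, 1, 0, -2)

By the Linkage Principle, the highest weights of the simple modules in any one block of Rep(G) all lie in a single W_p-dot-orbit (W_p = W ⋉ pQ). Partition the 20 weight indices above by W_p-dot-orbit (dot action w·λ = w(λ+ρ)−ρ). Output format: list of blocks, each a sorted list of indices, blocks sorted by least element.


Root system D_4: the 4×4 matrix C matches after relabeling.

λ_j+ρ reflected into Ā_5 (⟨·,θ^∨⟩≤5); 4-tuples as given:

  [1] (1, 2, 0, 1) · [2] (2, 1, 1, 0) · [3] (1, 2, 0, 1) · [4] (1, 2, 0, 1) · [5] (1, 0, 1, 0) · [6] (2, 1, 2, 0) · [7] (1, 0, 1, 0) · [8] (1, 0, 1, 0) · [9] (1, 0, 1, 0) · [10] (0, 1, 0, 1) · [11] (1, 0, 3, 0) · [12] (0, 1, 0, 1) · [13] (1, 0, 3, 0) · [14] (1, 0, 3, 0) · [15] (0, 1, 0, 1) · [16] (0, 1, 0, 1) · [17] (2, 1, 2, 0) · [18] (1, 0, 1, 0) · [19] (1, 2, 0, 1) · [20] (0, 1, 0, 1)

6 distinct reps among the 20 weights ⇒ 6 W_5-linkage classes:

[[1, 3, 4, 19], [2], [5, 7, 8, 9, 18], [6, 17], [10, 12, 15, 16, 20], [11, 13, 14]]


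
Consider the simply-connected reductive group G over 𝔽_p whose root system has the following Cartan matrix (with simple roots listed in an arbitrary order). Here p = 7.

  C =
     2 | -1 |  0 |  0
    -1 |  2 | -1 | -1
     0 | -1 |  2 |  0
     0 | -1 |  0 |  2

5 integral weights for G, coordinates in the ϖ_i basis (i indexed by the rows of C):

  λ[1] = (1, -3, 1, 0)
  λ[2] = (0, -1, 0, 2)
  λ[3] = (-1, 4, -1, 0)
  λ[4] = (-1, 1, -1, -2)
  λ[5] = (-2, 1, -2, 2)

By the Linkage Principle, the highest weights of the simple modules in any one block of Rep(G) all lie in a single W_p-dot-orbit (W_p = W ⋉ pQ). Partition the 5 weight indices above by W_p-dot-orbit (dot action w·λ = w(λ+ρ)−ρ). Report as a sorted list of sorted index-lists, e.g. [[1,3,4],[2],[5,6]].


Dynkin diagram of C (from the 6 off-diagonal −1 entries): D_4.

Folding the 5 weights λ_j+ρ into Ā_7 (reps in the given 4-coord order):

  [1] (0, 1, 0, 1)
  [2] (1, 0, 1, 3)
  [3] (0, 1, 0, 1)
  [4] (0, 1, 0, 1)
  [5] (1, 0, 1, 3)

Linkage partition of the 5 weights (2 classes, p=7):

[[1, 3, 4], [2, 5]]


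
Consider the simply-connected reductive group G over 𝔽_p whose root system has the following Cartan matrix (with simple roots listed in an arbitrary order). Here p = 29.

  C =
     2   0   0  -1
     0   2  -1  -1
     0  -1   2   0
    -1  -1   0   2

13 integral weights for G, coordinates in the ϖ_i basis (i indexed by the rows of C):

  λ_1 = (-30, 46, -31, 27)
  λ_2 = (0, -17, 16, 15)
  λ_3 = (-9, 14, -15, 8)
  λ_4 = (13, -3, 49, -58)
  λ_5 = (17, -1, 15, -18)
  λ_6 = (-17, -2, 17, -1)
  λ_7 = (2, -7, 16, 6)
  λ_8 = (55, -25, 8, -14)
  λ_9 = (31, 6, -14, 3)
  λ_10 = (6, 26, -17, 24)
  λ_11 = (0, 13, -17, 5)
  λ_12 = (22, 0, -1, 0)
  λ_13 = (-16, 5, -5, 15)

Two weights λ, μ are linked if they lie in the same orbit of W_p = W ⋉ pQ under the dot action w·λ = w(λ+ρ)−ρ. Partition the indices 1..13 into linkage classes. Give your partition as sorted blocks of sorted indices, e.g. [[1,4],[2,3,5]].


Cartan matrix: type A_4 (|W|=120); un-permuting the 4 rows.

λ_j+ρ reflected into Ā_29 (⟨·,θ^∨⟩≤29); 4-tuples as given:

  λ_1+ρ ↦ (1, 16, 1, 0)
  λ_2+ρ ↦ (1, 16, 1, 0)
  λ_3+ρ ↦ (8, 1, 14, 1)
  λ_4+ρ ↦ (8, 1, 14, 1)
  λ_5+ρ ↦ (1, 16, 1, 0)
  λ_6+ρ ↦ (1, 16, 1, 0)
  λ_7+ρ ↦ (3, 6, 11, 1)
  λ_8+ρ ↦ (8, 1, 14, 1)
  λ_9+ρ ↦ (15, 2, 4, 1)
  λ_10+ρ ↦ (15, 2, 4, 1)
  λ_11+ρ ↦ (1, 2, 14, 4)
  λ_12+ρ ↦ (23, 1, 0, 1)
  λ_13+ρ ↦ (15, 2, 4, 1)

6 distinct reps among the 13 weights ⇒ 6 W_29-linkage classes:

[[1, 2, 5, 6], [3, 4, 8], [7], [9, 10, 13], [11], [12]]


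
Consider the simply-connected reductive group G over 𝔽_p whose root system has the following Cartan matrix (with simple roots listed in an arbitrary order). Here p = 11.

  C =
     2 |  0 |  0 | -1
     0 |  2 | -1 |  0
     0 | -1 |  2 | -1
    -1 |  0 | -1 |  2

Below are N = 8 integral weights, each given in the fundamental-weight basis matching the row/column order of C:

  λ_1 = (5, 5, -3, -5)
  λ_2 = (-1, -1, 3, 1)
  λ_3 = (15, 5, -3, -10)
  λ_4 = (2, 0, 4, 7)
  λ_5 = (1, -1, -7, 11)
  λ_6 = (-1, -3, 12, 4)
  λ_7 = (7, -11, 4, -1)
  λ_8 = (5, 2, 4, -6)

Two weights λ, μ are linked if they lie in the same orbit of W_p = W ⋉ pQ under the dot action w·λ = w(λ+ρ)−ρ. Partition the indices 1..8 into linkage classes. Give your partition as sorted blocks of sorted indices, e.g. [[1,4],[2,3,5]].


Cartan matrix: type A_4 (|W|=120); un-permuting the 4 rows.

λ_j+ρ reflected into Ā_11 (⟨·,θ^∨⟩≤11); 4-tuples as given:

    [1] (0, 0, 4, 2)
    [2] (0, 0, 4, 2)
    [3] (0, 0, 4, 2)
    [4] (1, 3, 0, 5)
    [5] (1, 3, 0, 5)
    [6] (0, 0, 4, 2)
    [7] (1, 3, 0, 5)
    [8] (1, 3, 0, 5)

Partition of {1..8} into 2 W_11-dot-orbits:

[[1, 2, 3, 6], [4, 5, 7, 8]]


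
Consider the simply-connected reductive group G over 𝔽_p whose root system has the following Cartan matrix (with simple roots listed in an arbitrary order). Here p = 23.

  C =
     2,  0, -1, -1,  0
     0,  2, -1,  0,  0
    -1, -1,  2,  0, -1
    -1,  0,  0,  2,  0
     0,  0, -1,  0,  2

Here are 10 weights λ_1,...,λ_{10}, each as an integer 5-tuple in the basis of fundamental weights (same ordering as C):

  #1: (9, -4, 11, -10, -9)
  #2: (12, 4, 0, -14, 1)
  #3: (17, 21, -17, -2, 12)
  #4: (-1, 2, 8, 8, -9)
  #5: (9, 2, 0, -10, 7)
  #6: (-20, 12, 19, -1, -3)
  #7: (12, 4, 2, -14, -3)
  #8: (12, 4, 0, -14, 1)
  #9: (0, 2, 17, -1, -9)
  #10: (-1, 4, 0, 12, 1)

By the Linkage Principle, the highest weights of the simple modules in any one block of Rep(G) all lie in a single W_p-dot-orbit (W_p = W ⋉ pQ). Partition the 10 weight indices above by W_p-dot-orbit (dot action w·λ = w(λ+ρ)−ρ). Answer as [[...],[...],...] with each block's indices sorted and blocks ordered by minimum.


Cartan matrix: type D_5 (|W|=1920); un-permuting the 5 rows.

Each λ_j+ρ reduced to Ā_23; 5-tuples below use C's row order:

  λ_1 → (0, 3, 1, 9, 8);  λ_2 → (0, 5, 1, 13, 2);  λ_3 → (0, 5, 1, 13, 2);  λ_4 → (0, 3, 1, 9, 8);  λ_5 → (0, 3, 1, 9, 8);  λ_6 → (0, 3, 1, 9, 8);  λ_7 → (0, 5, 1, 13, 2);  λ_8 → (0, 5, 1, 13, 2);  λ_9 → (0, 3, 1, 9, 8);  λ_10 → (0, 5, 1, 13, 2)

These 10 weights hit 2 W_23-dot-orbits; sizes (5, 5):

[[1, 4, 5, 6, 9], [2, 3, 7, 8, 10]]


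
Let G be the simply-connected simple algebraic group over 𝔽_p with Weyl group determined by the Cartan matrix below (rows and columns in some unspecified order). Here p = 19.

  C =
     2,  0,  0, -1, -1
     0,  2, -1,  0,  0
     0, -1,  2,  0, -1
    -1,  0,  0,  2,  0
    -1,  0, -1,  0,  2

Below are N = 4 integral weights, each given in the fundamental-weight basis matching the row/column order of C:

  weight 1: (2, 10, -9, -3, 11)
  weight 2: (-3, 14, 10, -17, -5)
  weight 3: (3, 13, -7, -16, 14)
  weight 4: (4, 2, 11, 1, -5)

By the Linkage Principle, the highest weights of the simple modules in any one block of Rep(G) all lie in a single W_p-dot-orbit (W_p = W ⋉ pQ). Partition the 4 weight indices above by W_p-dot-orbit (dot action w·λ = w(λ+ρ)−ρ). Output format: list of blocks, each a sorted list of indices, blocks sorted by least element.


Cartan matrix: type A_5 (|W|=720); un-permuting the 5 rows.

Folding the 4 weights λ_j+ρ into Ā_19 (reps in the given 5-coord order):

  [1] (1, 3, 8, 2, 4);  [2] (1, 3, 8, 2, 4);  [3] (5, 0, 4, 4, 2);  [4] (1, 3, 8, 2, 4)

These 4 weights hit 2 W_19-dot-orbits; sizes (3, 1):

[[1, 2, 4], [3]]


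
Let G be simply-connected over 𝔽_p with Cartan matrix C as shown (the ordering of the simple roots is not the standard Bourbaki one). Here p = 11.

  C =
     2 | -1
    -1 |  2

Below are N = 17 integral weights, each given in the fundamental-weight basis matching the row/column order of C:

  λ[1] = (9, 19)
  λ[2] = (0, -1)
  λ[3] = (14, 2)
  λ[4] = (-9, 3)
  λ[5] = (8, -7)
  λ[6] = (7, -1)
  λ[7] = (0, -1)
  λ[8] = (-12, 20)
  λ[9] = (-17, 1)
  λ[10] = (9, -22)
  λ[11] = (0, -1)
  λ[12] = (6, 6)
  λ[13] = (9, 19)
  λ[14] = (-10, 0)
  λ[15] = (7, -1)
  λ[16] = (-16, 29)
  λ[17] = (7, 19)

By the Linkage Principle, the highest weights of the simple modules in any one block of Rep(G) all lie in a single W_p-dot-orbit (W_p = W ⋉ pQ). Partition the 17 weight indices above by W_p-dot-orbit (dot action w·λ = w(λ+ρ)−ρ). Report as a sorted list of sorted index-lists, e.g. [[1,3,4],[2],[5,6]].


Type A_2, rank 2, |W|=6; reorder rows/cols to standard.

W_11-reps of the 17 weights in Ā_11 (same 2-coord order as C):

  λ_1+ρ ↦ (1, 8);  λ_2+ρ ↦ (1, 0);  λ_3+ρ ↦ (4, 4);  λ_4+ρ ↦ (4, 4);  λ_5+ρ ↦ (3, 6);  λ_6+ρ ↦ (8, 0);  λ_7+ρ ↦ (1, 0);  λ_8+ρ ↦ (1, 0);  λ_9+ρ ↦ (3, 6);  λ_10+ρ ↦ (1, 0);  λ_11+ρ ↦ (1, 0);  λ_12+ρ ↦ (4, 4);  λ_13+ρ ↦ (1, 8);  λ_14+ρ ↦ (1, 8);  λ_15+ρ ↦ (8, 0);  λ_16+ρ ↦ (4, 4);  λ_17+ρ ↦ (3, 6)

5 distinct reps among the 17 weights ⇒ 5 W_11-linkage classes:

[[1, 13, 14], [2, 7, 8, 10, 11], [3, 4, 12, 16], [5, 9, 17], [6, 15]]


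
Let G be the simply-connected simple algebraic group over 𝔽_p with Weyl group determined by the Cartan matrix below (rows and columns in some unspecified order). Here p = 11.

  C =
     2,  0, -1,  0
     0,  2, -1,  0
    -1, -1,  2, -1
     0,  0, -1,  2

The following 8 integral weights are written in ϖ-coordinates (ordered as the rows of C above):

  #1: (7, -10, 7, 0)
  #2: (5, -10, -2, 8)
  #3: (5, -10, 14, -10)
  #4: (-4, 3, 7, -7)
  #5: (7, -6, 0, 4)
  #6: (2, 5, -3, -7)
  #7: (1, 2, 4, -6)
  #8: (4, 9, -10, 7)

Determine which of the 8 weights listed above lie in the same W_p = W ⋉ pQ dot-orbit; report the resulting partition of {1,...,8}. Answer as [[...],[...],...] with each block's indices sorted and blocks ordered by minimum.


D_4 Cartan matrix, 4 simple roots permuted; ρ=(1,1,1,1).

Alcove-folded reps (p=11, 8 weights, presented ϖ-order):

  [1] (2, 3, 0, 5)
  [2] (4, 1, 1, 1)
  [3] (4, 1, 1, 1)
  [4] (2, 3, 0, 5)
  [5] (4, 1, 1, 1)
  [6] (4, 1, 1, 1)
  [7] (2, 3, 0, 5)
  [8] (4, 1, 1, 1)

Grouping the 8 weights by Ā_11-representative: 2 linkage classes.

[[1, 4, 7], [2, 3, 5, 6, 8]]


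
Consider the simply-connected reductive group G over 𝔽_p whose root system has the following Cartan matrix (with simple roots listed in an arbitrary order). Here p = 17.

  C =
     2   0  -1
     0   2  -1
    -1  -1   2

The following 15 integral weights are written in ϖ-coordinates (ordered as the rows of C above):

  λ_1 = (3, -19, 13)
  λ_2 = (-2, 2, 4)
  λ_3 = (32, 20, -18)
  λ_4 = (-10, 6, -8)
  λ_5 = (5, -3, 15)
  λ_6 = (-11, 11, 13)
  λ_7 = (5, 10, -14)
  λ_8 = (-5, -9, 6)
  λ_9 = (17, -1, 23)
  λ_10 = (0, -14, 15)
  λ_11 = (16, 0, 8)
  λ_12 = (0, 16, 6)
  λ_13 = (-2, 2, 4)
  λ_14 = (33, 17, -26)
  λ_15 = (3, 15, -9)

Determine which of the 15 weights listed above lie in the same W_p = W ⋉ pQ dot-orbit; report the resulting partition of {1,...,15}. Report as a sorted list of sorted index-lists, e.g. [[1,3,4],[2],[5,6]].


Cartan matrix: type A_3 (|W|=24); un-permuting the 3 rows.

W_17-reps of the 15 weights in Ā_17 (same 3-coord order as C):

  λ_1 → (1, 13, 3)
  λ_2 → (1, 3, 4)
  λ_3 → (1, 13, 3)
  λ_4 → (7, 9, 0)
  λ_5 → (1, 3, 11)
  λ_6 → (1, 3, 4)
  λ_7 → (7, 2, 4)
  λ_8 → (1, 3, 4)
  λ_9 → (7, 9, 0)
  λ_10 → (1, 13, 3)
  λ_11 → (7, 9, 0)
  λ_12 → (7, 9, 0)
  λ_13 → (1, 3, 4)
  λ_14 → (7, 9, 0)
  λ_15 → (4, 8, 4)

Partition of {1..15} into 6 W_17-dot-orbits:

[[1, 3, 10], [2, 6, 8, 13], [4, 9, 11, 12, 14], [5], [7], [15]]


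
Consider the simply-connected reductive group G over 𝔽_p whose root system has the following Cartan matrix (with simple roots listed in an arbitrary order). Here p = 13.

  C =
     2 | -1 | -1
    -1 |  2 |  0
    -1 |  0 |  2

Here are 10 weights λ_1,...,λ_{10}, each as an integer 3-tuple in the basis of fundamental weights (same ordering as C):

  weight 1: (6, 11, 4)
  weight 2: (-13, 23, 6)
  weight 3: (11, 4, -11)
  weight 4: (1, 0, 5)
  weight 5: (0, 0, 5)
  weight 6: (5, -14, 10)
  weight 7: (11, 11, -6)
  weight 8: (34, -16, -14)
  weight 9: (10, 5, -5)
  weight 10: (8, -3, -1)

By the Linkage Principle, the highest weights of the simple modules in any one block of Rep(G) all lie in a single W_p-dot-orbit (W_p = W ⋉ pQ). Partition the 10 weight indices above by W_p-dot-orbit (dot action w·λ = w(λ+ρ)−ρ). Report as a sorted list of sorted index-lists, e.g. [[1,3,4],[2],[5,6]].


Root system A_3: the 3×3 matrix C matches after relabeling.

Ā_13 reps of the 10 weights (A_3, coords as presented):

    [1] (1, 1, 6)
    [2] (1, 1, 6)
    [3] (2, 1, 6)
    [4] (2, 1, 6)
    [5] (1, 1, 6)
    [6] (7, 2, 0)
    [7] (1, 1, 6)
    [8] (7, 2, 0)
    [9] (7, 2, 0)
    [10] (7, 2, 0)

These 10 weights hit 3 W_13-dot-orbits; sizes (4, 2, 4):

[[1, 2, 5, 7], [3, 4], [6, 8, 9, 10]]


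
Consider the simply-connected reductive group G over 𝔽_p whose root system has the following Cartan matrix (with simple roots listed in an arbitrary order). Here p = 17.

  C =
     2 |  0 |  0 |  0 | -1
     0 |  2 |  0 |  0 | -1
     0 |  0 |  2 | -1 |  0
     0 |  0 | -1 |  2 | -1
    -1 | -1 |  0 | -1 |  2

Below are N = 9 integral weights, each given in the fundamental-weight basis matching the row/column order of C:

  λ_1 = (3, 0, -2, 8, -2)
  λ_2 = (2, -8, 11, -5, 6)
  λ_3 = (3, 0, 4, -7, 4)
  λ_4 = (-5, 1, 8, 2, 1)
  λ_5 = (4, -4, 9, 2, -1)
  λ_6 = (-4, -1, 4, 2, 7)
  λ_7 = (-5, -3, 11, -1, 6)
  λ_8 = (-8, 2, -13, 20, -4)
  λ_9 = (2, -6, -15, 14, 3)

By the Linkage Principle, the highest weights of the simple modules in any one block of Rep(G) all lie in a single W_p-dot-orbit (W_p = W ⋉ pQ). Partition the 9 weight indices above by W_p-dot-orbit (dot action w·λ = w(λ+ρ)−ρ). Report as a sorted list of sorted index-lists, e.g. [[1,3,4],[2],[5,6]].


Cartan matrix: type D_5 (|W|=1920); un-permuting the 5 rows.

Ā_17 reps of the 9 weights (D_5, coords as presented):

  λ_1+ρ ↦ (3, 0, 1, 4, 1);  λ_2+ρ ↦ (1, 3, 7, 1, 2);  λ_3+ρ ↦ (3, 0, 1, 4, 1);  λ_4+ρ ↦ (2, 0, 9, 1, 2);  λ_5+ρ ↦ (2, 0, 9, 1, 2);  λ_6+ρ ↦ (3, 0, 1, 4, 1);  λ_7+ρ ↦ (2, 0, 9, 1, 2);  λ_8+ρ ↦ (1, 3, 7, 1, 2);  λ_9+ρ ↦ (2, 0, 9, 1, 2)

Partition of {1..9} into 3 W_17-dot-orbits:

[[1, 3, 6], [2, 8], [4, 5, 7, 9]]


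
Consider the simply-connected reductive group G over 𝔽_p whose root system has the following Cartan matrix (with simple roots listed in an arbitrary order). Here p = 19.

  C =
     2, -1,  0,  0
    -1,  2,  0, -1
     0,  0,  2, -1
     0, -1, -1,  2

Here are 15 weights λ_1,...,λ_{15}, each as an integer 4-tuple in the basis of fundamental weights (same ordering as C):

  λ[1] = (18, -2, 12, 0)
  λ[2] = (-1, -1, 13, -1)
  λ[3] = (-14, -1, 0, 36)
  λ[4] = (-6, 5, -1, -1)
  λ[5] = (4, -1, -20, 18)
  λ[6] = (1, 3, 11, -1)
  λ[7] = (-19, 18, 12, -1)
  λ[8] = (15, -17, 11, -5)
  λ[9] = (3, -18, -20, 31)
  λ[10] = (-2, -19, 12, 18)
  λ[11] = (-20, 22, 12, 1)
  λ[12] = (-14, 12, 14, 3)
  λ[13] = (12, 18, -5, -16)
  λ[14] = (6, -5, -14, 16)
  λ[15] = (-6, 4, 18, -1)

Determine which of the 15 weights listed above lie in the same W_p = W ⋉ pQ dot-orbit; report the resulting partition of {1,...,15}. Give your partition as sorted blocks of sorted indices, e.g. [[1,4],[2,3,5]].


Cartan matrix: type A_4 (|W|=120); un-permuting the 4 rows.

Each λ_j+ρ reduced to Ā_19; 4-tuples below use C's row order:

  λ_1+ρ ↦ (5, 1, 0, 0) · λ_2+ρ ↦ (0, 0, 14, 0) · λ_3+ρ ↦ (5, 1, 0, 0) · λ_4+ρ ↦ (5, 1, 0, 0) · λ_5+ρ ↦ (0, 0, 14, 0) · λ_6+ρ ↦ (2, 4, 12, 0) · λ_7+ρ ↦ (5, 1, 0, 0) · λ_8+ρ ↦ (3, 0, 7, 8) · λ_9+ρ ↦ (0, 0, 2, 4) · λ_10+ρ ↦ (5, 1, 0, 0) · λ_11+ρ ↦ (0, 0, 2, 4) · λ_12+ρ ↦ (0, 0, 2, 4) · λ_13+ρ ↦ (0, 0, 2, 4) · λ_14+ρ ↦ (2, 4, 12, 0) · λ_15+ρ ↦ (0, 0, 14, 0)

Grouping the 15 weights by Ā_19-representative: 5 linkage classes.

[[1, 3, 4, 7, 10], [2, 5, 15], [6, 14], [8], [9, 11, 12, 13]]


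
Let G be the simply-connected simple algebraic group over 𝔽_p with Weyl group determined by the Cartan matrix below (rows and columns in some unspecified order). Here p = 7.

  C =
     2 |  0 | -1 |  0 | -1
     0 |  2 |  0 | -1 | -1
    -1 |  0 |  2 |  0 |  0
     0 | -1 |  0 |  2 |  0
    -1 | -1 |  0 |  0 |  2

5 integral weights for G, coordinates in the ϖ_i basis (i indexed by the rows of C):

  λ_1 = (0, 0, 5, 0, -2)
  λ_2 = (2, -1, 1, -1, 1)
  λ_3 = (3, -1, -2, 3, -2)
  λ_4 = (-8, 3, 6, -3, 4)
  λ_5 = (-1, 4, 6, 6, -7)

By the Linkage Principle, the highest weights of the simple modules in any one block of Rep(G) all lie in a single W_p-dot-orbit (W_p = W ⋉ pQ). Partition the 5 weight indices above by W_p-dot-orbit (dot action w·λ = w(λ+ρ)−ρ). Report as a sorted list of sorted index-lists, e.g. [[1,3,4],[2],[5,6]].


C ↔ A_5 under row/col permutation; |W(A_5)| = 720.

Folding the 5 weights λ_j+ρ into Ā_7 (reps in the given 5-coord order):

  λ_1+ρ ↦ (0, 0, 5, 0, 1);  λ_2+ρ ↦ (3, 0, 2, 0, 2);  λ_3+ρ ↦ (2, 1, 1, 3, 0);  λ_4+ρ ↦ (3, 0, 2, 0, 2);  λ_5+ρ ↦ (0, 0, 5, 0, 1)

These 5 weights hit 3 W_7-dot-orbits; sizes (2, 2, 1):

[[1, 5], [2, 4], [3]]


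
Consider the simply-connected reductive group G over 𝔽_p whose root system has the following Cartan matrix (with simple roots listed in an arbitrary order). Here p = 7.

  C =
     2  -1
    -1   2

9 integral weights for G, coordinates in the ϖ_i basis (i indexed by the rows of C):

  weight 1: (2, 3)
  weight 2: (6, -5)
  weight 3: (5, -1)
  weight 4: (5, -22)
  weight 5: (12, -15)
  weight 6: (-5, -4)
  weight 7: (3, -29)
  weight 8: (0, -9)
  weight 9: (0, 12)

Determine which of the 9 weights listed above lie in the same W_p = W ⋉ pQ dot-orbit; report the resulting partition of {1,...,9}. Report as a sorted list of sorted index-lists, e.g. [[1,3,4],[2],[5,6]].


Dynkin diagram of C (from the 2 off-diagonal −1 entries): A_2.

Ā_7 reps of the 9 weights (A_2, coords as presented):

  λ_1+ρ ↦ (3, 4)
  λ_2+ρ ↦ (3, 4)
  λ_3+ρ ↦ (6, 0)
  λ_4+ρ ↦ (6, 0)
  λ_5+ρ ↦ (6, 0)
  λ_6+ρ ↦ (3, 4)
  λ_7+ρ ↦ (3, 4)
  λ_8+ρ ↦ (6, 0)
  λ_9+ρ ↦ (6, 0)

Linkage partition of the 9 weights (2 classes, p=7):

[[1, 2, 6, 7], [3, 4, 5, 8, 9]]


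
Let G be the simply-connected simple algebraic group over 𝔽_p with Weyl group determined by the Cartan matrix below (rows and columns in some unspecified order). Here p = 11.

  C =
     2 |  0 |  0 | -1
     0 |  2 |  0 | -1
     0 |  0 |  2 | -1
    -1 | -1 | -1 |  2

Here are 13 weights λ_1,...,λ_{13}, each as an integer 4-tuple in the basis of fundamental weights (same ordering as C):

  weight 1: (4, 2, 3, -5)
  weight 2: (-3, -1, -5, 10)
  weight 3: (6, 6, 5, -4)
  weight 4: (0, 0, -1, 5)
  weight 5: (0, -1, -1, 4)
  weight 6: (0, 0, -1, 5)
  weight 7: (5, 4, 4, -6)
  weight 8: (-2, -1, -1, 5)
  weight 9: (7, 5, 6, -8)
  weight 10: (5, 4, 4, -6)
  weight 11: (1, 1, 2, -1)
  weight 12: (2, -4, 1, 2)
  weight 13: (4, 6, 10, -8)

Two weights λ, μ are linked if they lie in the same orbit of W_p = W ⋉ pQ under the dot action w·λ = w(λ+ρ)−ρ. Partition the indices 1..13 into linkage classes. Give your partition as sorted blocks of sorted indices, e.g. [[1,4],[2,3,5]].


D_4 Cartan matrix, 4 simple roots permuted; ρ=(1,1,1,1).

Folding the 13 weights λ_j+ρ into Ā_11 (reps in the given 4-coord order):

  [1] (1, 1, 0, 3);  [2] (2, 0, 4, 0);  [3] (1, 1, 0, 3);  [4] (1, 1, 0, 3);  [5] (1, 0, 0, 5);  [6] (1, 1, 0, 3);  [7] (1, 0, 0, 5);  [8] (1, 0, 0, 5);  [9] (1, 1, 0, 3);  [10] (1, 0, 0, 5);  [11] (2, 2, 3, 0);  [12] (3, 3, 2, 0);  [13] (2, 0, 4, 0)

These 13 weights hit 5 W_11-dot-orbits; sizes (5, 2, 4, 1, 1):

[[1, 3, 4, 6, 9], [2, 13], [5, 7, 8, 10], [11], [12]]


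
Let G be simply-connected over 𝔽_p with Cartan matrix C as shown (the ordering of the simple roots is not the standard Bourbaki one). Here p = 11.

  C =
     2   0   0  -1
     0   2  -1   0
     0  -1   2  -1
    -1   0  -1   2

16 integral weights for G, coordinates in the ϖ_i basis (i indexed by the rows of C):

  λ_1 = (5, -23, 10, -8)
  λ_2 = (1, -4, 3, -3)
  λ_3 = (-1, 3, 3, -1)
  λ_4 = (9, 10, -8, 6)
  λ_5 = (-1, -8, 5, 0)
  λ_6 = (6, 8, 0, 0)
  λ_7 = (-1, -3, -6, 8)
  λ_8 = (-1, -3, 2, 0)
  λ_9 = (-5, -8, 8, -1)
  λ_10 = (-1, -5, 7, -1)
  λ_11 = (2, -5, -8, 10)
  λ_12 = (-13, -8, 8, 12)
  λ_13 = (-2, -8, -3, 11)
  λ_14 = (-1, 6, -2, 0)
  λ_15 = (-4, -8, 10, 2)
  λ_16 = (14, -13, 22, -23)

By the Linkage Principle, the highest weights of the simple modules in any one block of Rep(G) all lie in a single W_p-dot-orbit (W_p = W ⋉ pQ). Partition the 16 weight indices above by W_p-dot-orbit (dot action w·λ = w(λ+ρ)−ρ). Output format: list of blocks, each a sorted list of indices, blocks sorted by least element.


C ↔ A_4 under row/col permutation; |W(A_4)| = 120.

Alcove-folded reps (p=11, 16 weights, presented ϖ-order):

  λ_1 → (0, 6, 1, 0)
  λ_2 → (0, 2, 1, 1)
  λ_3 → (0, 4, 4, 0)
  λ_4 → (0, 6, 1, 0)
  λ_5 → (0, 6, 1, 0)
  λ_6 → (0, 2, 1, 1)
  λ_7 → (0, 5, 2, 2)
  λ_8 → (0, 2, 1, 1)
  λ_9 → (0, 5, 2, 2)
  λ_10 → (0, 4, 4, 0)
  λ_11 → (0, 4, 4, 0)
  λ_12 → (0, 2, 1, 1)
  λ_13 → (0, 1, 7, 2)
  λ_14 → (0, 6, 1, 0)
  λ_15 → (0, 4, 4, 0)
  λ_16 → (0, 6, 1, 0)

Partition of {1..16} into 5 W_11-dot-orbits:

[[1, 4, 5, 14, 16], [2, 6, 8, 12], [3, 10, 11, 15], [7, 9], [13]]


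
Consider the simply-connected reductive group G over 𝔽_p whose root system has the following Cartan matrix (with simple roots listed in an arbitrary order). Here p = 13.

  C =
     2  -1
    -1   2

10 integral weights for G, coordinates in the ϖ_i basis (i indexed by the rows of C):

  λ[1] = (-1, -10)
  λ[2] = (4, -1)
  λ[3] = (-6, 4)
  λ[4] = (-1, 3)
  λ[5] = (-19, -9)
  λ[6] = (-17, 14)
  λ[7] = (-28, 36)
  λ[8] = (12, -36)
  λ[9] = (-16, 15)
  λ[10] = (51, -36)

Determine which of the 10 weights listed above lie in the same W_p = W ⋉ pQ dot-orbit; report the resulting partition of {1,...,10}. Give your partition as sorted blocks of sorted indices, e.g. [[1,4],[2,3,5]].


Cartan matrix: type A_2 (|W|=6); un-permuting the 2 rows.

λ_j+ρ reflected into Ā_13 (⟨·,θ^∨⟩≤13); 2-tuples as given:

  λ_1 → (9, 0);  λ_2 → (5, 0);  λ_3 → (5, 0);  λ_4 → (0, 4);  λ_5 → (5, 0);  λ_6 → (10, 2);  λ_7 → (10, 2);  λ_8 → (9, 0);  λ_9 → (10, 2);  λ_10 → (9, 0)

The 10 indices split into 4 linkage classes (same alcove rep ⇔ same W_13-dot-orbit):

[[1, 8, 10], [2, 3, 5], [4], [6, 7, 9]]


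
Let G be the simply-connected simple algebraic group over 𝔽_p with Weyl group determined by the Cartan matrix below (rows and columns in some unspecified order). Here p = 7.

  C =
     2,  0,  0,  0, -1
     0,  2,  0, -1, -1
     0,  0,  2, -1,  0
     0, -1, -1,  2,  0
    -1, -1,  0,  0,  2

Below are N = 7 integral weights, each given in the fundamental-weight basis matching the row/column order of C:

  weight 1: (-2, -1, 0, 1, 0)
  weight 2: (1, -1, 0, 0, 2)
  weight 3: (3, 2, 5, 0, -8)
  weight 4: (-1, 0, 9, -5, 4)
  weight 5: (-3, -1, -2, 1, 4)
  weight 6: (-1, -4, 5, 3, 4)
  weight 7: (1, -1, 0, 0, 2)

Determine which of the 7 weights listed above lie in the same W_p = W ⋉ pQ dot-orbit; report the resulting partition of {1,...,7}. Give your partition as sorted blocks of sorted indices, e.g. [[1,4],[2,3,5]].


Cartan matrix: type A_5 (|W|=720); un-permuting the 5 rows.

Alcove-folded reps (p=7, 7 weights, presented ϖ-order):

    λ_1+ρ ↦ (1, 0, 1, 2, 0)
    λ_2+ρ ↦ (2, 0, 1, 1, 3)
    λ_3+ρ ↦ (0, 1, 0, 3, 0)
    λ_4+ρ ↦ (2, 0, 1, 1, 3)
    λ_5+ρ ↦ (2, 0, 1, 1, 3)
    λ_6+ρ ↦ (2, 0, 1, 1, 3)
    λ_7+ρ ↦ (2, 0, 1, 1, 3)

Linkage partition of the 7 weights (3 classes, p=7):

[[1], [2, 4, 5, 6, 7], [3]]


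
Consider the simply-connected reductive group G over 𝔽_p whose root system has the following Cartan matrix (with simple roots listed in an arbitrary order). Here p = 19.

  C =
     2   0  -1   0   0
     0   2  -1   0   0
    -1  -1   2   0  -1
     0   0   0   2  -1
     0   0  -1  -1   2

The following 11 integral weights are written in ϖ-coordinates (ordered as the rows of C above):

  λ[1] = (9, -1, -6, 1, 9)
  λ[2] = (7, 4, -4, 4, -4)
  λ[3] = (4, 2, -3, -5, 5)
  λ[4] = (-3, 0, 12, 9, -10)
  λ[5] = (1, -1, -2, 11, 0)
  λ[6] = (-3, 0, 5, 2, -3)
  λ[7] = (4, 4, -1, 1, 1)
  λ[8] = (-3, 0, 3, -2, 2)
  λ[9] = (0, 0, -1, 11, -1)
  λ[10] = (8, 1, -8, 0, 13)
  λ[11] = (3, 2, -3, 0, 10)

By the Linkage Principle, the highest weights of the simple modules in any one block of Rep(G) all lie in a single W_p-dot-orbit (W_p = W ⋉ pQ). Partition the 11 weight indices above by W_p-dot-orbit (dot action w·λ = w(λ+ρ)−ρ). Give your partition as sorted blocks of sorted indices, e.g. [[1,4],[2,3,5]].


Type D_5, rank 5, |W|=1920; reorder rows/cols to standard.

Each λ_j+ρ reduced to Ā_19; 5-tuples below use C's row order:

  λ_1 → (5, 5, 0, 2, 2);  λ_2 → (2, 1, 2, 1, 2);  λ_3 → (3, 1, 2, 4, 0);  λ_4 → (2, 1, 2, 1, 2);  λ_5 → (1, 1, 0, 12, 0);  λ_6 → (2, 1, 2, 1, 2);  λ_7 → (5, 5, 0, 2, 2);  λ_8 → (2, 1, 2, 1, 2);  λ_9 → (1, 1, 0, 12, 0);  λ_10 → (2, 5, 2, 1, 0);  λ_11 → (2, 1, 2, 1, 2)

Grouping the 11 weights by Ā_19-representative: 5 linkage classes.

[[1, 7], [2, 4, 6, 8, 11], [3], [5, 9], [10]]


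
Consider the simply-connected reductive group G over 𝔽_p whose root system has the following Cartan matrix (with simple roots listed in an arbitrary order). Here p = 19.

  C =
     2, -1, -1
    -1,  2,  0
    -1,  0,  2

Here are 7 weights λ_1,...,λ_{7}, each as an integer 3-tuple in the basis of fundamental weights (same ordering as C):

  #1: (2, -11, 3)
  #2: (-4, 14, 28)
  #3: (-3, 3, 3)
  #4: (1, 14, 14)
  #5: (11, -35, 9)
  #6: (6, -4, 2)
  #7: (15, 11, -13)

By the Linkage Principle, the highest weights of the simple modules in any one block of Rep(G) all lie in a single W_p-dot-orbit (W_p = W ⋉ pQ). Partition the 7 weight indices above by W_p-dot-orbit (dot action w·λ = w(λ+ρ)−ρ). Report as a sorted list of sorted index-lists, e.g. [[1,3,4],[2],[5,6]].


Type A_3, rank 3, |W|=24; reorder rows/cols to standard.

W_19-reps of the 7 weights in Ā_19 (same 3-coord order as C):

  1: (4, 3, 3) · 2: (4, 3, 3) · 3: (2, 2, 2) · 4: (2, 2, 2) · 5: (4, 3, 3) · 6: (4, 3, 3) · 7: (4, 3, 3)

The 7 indices split into 2 linkage classes (same alcove rep ⇔ same W_19-dot-orbit):

[[1, 2, 5, 6, 7], [3, 4]]


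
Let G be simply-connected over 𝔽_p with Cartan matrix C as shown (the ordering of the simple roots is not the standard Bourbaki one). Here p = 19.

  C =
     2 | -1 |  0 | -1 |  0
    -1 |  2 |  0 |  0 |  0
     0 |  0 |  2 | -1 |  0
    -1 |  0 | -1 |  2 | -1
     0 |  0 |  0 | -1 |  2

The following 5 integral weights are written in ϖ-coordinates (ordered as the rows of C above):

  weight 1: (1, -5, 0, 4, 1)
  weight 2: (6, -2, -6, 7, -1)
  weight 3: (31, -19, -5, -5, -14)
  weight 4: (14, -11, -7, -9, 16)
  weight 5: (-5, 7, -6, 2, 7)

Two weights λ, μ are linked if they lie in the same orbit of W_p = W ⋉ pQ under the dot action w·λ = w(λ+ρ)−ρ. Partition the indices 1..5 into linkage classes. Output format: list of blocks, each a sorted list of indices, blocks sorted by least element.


C ↔ D_5 under row/col permutation; |W(D_5)| = 1920.

Folding the 5 weights λ_j+ρ into Ā_19 (reps in the given 5-coord order):

    [1] (2, 2, 1, 3, 2)
    [2] (1, 1, 5, 3, 0)
    [3] (2, 2, 1, 3, 2)
    [4] (1, 1, 5, 3, 0)
    [5] (2, 2, 1, 3, 2)

Linkage partition of the 5 weights (2 classes, p=19):

[[1, 3, 5], [2, 4]]


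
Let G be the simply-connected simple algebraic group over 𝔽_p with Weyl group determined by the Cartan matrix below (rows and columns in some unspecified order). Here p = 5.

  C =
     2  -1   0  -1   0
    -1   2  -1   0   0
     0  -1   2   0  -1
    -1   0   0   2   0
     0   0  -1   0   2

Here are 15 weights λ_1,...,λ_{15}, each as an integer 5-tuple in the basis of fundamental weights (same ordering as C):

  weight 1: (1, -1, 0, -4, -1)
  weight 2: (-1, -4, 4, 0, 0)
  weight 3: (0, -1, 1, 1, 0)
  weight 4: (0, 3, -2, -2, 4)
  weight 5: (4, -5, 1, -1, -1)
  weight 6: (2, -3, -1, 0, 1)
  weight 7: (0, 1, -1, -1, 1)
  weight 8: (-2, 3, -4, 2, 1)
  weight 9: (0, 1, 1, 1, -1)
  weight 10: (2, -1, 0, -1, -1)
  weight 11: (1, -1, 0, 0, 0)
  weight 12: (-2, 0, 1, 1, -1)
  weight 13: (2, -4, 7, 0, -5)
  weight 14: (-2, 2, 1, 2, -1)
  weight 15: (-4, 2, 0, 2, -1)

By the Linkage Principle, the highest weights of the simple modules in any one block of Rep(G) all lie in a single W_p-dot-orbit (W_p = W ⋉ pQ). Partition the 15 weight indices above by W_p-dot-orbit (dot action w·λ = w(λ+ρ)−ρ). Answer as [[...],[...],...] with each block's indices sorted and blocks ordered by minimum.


Type A_5, rank 5, |W|=720; reorder rows/cols to standard.

Ā_5 reps of the 15 weights (A_5, coords as presented):

    1: (0, 1, 0, 2, 0)
    2: (1, 0, 2, 1, 0)
    3: (1, 0, 2, 1, 0)
    4: (3, 0, 1, 0, 0)
    5: (1, 2, 0, 0, 2)
    6: (1, 0, 2, 1, 0)
    7: (1, 2, 0, 0, 2)
    8: (1, 0, 2, 1, 0)
    9: (1, 2, 0, 0, 2)
    10: (3, 0, 1, 0, 0)
    11: (2, 0, 1, 1, 1)
    12: (1, 0, 2, 1, 0)
    13: (3, 0, 1, 0, 0)
    14: (1, 2, 0, 0, 2)
    15: (3, 0, 1, 0, 0)

5 distinct reps among the 15 weights ⇒ 5 W_5-linkage classes:

[[1], [2, 3, 6, 8, 12], [4, 10, 13, 15], [5, 7, 9, 14], [11]]
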